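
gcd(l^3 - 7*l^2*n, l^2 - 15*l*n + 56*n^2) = l - 7*n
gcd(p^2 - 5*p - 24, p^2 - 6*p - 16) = p - 8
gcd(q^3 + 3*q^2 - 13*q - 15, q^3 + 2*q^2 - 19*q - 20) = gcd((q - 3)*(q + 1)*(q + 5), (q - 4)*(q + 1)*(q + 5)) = q^2 + 6*q + 5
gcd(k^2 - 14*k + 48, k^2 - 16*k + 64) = k - 8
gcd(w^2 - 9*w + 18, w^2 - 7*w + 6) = w - 6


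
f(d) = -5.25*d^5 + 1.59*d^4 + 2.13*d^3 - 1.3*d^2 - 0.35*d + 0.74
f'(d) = -26.25*d^4 + 6.36*d^3 + 6.39*d^2 - 2.6*d - 0.35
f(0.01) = 0.74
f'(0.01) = -0.38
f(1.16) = -6.24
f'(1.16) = -32.37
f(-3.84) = 4591.47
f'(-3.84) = -5963.87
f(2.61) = -533.24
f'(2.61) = -1068.65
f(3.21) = -1563.81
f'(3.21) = -2519.57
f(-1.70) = 74.94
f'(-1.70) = -227.95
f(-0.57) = 0.61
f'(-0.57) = -0.74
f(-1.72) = 79.61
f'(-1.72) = -239.08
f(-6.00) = 42380.60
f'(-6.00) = -35148.47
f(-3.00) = 1337.12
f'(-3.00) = -2233.01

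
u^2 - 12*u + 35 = (u - 7)*(u - 5)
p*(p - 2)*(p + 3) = p^3 + p^2 - 6*p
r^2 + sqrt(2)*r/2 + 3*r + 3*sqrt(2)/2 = (r + 3)*(r + sqrt(2)/2)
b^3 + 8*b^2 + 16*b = b*(b + 4)^2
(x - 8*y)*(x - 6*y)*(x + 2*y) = x^3 - 12*x^2*y + 20*x*y^2 + 96*y^3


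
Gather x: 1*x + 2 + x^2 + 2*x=x^2 + 3*x + 2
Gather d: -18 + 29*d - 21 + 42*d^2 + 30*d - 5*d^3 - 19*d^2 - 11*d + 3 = -5*d^3 + 23*d^2 + 48*d - 36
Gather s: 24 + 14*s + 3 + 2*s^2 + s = 2*s^2 + 15*s + 27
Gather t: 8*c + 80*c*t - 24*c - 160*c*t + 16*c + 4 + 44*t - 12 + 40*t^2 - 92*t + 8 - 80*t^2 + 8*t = -40*t^2 + t*(-80*c - 40)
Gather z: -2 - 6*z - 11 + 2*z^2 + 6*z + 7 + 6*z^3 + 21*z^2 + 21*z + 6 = 6*z^3 + 23*z^2 + 21*z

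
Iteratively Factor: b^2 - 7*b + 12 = (b - 4)*(b - 3)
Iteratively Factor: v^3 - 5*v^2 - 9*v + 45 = (v - 3)*(v^2 - 2*v - 15) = (v - 5)*(v - 3)*(v + 3)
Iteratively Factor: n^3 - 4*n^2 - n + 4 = (n - 1)*(n^2 - 3*n - 4) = (n - 4)*(n - 1)*(n + 1)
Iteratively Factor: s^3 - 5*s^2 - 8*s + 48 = (s - 4)*(s^2 - s - 12) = (s - 4)*(s + 3)*(s - 4)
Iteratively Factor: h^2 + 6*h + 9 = (h + 3)*(h + 3)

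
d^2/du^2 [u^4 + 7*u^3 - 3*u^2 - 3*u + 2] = 12*u^2 + 42*u - 6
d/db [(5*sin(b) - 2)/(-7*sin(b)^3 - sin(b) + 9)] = (70*sin(b)^3 - 42*sin(b)^2 + 43)*cos(b)/(7*sin(b)^3 + sin(b) - 9)^2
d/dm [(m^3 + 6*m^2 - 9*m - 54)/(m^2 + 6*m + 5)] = (m^4 + 12*m^3 + 60*m^2 + 168*m + 279)/(m^4 + 12*m^3 + 46*m^2 + 60*m + 25)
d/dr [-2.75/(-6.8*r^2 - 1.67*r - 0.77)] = (-37.4*r - 4.5925)/(6.8*r^2 + 1.67*r + 0.77)^2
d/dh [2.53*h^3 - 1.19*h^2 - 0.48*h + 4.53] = 7.59*h^2 - 2.38*h - 0.48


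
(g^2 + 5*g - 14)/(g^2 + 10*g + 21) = (g - 2)/(g + 3)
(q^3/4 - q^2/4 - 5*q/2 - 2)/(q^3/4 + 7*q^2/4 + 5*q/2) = (q^2 - 3*q - 4)/(q*(q + 5))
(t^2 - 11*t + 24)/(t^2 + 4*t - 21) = (t - 8)/(t + 7)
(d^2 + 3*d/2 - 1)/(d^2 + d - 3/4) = 2*(d + 2)/(2*d + 3)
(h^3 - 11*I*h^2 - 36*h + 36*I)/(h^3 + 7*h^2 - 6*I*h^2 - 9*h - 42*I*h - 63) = (h^2 - 8*I*h - 12)/(h^2 + h*(7 - 3*I) - 21*I)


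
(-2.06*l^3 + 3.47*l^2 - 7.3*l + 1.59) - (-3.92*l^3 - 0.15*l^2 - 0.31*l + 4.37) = 1.86*l^3 + 3.62*l^2 - 6.99*l - 2.78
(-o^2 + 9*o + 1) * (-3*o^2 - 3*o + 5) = 3*o^4 - 24*o^3 - 35*o^2 + 42*o + 5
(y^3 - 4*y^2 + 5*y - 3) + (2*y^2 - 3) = y^3 - 2*y^2 + 5*y - 6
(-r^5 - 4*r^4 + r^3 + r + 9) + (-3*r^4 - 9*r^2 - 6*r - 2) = -r^5 - 7*r^4 + r^3 - 9*r^2 - 5*r + 7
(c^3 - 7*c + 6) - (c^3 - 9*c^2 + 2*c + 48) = 9*c^2 - 9*c - 42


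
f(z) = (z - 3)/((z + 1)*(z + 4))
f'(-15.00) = -0.01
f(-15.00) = -0.12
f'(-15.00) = -0.01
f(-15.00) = -0.12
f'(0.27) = 0.70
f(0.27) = -0.50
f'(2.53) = 0.05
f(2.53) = -0.02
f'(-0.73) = 18.07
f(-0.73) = -4.22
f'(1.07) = 0.22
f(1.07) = -0.18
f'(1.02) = 0.23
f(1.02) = -0.20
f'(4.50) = 0.01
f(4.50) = 0.03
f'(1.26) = 0.18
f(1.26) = -0.15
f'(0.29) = 0.67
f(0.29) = -0.49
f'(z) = -(z - 3)/((z + 1)*(z + 4)^2) - (z - 3)/((z + 1)^2*(z + 4)) + 1/((z + 1)*(z + 4))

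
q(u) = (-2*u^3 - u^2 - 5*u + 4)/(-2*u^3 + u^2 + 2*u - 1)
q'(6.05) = -0.07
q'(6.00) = -0.07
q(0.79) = -7.16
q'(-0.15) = -0.78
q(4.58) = 1.42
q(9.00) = 1.16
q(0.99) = -198.48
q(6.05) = 1.28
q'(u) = (-6*u^2 - 2*u - 5)/(-2*u^3 + u^2 + 2*u - 1) + (6*u^2 - 2*u - 2)*(-2*u^3 - u^2 - 5*u + 4)/(-2*u^3 + u^2 + 2*u - 1)^2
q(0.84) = -10.45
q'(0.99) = -20002.36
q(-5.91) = 0.95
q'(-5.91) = 0.01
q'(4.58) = -0.14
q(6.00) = 1.28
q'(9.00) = -0.02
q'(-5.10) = 0.02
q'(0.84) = -83.40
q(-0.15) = -3.73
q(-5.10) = 0.96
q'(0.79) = -52.76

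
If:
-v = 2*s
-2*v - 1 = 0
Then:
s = 1/4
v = -1/2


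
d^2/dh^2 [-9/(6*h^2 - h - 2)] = 18*(-36*h^2 + 6*h + (12*h - 1)^2 + 12)/(-6*h^2 + h + 2)^3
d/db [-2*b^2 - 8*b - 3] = -4*b - 8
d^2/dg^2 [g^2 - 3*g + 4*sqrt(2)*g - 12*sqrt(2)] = 2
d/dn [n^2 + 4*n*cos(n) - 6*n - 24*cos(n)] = -4*n*sin(n) + 2*n + 24*sin(n) + 4*cos(n) - 6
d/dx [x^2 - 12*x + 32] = 2*x - 12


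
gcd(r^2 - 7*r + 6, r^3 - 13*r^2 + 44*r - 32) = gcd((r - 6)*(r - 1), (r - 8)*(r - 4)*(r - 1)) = r - 1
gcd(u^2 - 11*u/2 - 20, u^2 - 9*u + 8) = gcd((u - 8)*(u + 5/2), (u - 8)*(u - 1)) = u - 8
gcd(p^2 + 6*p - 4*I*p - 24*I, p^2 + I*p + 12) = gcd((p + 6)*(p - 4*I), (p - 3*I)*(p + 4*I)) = 1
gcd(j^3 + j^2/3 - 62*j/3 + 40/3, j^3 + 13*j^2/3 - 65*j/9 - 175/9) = j + 5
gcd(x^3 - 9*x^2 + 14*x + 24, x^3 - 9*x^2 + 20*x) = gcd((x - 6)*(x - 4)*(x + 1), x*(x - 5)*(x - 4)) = x - 4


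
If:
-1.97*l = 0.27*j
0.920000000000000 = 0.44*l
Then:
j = -15.26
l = 2.09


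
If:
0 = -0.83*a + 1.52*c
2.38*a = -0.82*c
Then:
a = 0.00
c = 0.00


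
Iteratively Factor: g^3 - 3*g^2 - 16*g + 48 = (g + 4)*(g^2 - 7*g + 12) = (g - 3)*(g + 4)*(g - 4)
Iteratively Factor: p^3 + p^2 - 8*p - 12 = (p + 2)*(p^2 - p - 6) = (p - 3)*(p + 2)*(p + 2)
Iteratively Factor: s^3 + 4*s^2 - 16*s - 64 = (s - 4)*(s^2 + 8*s + 16) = (s - 4)*(s + 4)*(s + 4)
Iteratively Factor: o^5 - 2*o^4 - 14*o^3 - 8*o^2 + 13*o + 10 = (o - 1)*(o^4 - o^3 - 15*o^2 - 23*o - 10) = (o - 1)*(o + 1)*(o^3 - 2*o^2 - 13*o - 10) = (o - 1)*(o + 1)^2*(o^2 - 3*o - 10) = (o - 1)*(o + 1)^2*(o + 2)*(o - 5)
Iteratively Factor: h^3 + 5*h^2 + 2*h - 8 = (h + 4)*(h^2 + h - 2) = (h - 1)*(h + 4)*(h + 2)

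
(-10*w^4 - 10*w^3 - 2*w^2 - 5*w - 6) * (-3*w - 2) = 30*w^5 + 50*w^4 + 26*w^3 + 19*w^2 + 28*w + 12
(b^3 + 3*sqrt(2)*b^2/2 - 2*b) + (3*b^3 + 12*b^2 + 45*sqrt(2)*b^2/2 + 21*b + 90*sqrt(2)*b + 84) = 4*b^3 + 12*b^2 + 24*sqrt(2)*b^2 + 19*b + 90*sqrt(2)*b + 84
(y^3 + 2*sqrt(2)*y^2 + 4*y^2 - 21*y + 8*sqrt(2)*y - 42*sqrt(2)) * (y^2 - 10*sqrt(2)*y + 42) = y^5 - 8*sqrt(2)*y^4 + 4*y^4 - 32*sqrt(2)*y^3 - 19*y^3 + 8*y^2 + 252*sqrt(2)*y^2 - 42*y + 336*sqrt(2)*y - 1764*sqrt(2)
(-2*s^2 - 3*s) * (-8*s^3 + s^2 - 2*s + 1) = 16*s^5 + 22*s^4 + s^3 + 4*s^2 - 3*s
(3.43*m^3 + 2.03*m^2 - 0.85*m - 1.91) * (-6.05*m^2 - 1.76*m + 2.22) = -20.7515*m^5 - 18.3183*m^4 + 9.1843*m^3 + 17.5581*m^2 + 1.4746*m - 4.2402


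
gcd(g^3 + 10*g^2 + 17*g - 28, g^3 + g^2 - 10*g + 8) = g^2 + 3*g - 4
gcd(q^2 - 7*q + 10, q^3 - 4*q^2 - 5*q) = q - 5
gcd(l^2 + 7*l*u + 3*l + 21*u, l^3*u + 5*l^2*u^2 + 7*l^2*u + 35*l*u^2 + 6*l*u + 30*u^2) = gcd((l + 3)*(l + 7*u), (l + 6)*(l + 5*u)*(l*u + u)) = 1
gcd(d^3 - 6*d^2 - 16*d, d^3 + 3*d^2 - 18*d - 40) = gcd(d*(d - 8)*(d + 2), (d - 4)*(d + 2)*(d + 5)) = d + 2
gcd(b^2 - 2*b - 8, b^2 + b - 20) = b - 4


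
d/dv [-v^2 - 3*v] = -2*v - 3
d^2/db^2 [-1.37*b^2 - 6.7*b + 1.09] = -2.74000000000000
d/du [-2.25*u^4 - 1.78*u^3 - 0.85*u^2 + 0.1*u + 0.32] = -9.0*u^3 - 5.34*u^2 - 1.7*u + 0.1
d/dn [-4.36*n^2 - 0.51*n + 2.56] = -8.72*n - 0.51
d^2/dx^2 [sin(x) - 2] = -sin(x)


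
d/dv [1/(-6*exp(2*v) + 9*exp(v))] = (4*exp(v) - 3)*exp(-v)/(3*(2*exp(v) - 3)^2)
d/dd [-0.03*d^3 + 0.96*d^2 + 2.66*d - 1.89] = -0.09*d^2 + 1.92*d + 2.66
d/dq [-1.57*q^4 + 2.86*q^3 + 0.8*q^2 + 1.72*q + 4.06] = -6.28*q^3 + 8.58*q^2 + 1.6*q + 1.72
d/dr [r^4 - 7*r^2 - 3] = 4*r^3 - 14*r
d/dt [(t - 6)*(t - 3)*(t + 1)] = 3*t^2 - 16*t + 9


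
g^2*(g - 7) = g^3 - 7*g^2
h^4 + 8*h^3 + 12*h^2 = h^2*(h + 2)*(h + 6)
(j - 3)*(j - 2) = j^2 - 5*j + 6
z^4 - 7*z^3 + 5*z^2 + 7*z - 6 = (z - 6)*(z - 1)^2*(z + 1)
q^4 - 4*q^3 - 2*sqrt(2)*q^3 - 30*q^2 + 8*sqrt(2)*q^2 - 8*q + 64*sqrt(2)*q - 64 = (q - 8)*(q + 4)*(q - sqrt(2))^2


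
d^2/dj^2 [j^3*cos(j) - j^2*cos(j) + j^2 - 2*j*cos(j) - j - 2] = -j^3*cos(j) - 6*j^2*sin(j) + j^2*cos(j) + 4*j*sin(j) + 8*j*cos(j) + 4*sin(j) - 2*cos(j) + 2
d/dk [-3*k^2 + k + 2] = 1 - 6*k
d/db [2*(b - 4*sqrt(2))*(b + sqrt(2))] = 4*b - 6*sqrt(2)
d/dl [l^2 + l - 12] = 2*l + 1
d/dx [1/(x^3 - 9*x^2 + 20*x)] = (-3*x^2 + 18*x - 20)/(x^2*(x^2 - 9*x + 20)^2)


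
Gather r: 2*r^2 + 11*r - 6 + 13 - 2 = 2*r^2 + 11*r + 5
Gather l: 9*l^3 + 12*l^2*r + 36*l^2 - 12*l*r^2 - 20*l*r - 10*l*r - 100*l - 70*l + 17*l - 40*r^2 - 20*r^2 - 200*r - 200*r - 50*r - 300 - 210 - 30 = 9*l^3 + l^2*(12*r + 36) + l*(-12*r^2 - 30*r - 153) - 60*r^2 - 450*r - 540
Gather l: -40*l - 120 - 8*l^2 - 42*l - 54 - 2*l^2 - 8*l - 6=-10*l^2 - 90*l - 180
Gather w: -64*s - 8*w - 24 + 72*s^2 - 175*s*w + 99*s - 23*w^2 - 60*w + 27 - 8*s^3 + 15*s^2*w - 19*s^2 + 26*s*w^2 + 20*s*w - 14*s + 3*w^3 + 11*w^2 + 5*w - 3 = -8*s^3 + 53*s^2 + 21*s + 3*w^3 + w^2*(26*s - 12) + w*(15*s^2 - 155*s - 63)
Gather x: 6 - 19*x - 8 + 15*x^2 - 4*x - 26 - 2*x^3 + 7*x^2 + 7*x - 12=-2*x^3 + 22*x^2 - 16*x - 40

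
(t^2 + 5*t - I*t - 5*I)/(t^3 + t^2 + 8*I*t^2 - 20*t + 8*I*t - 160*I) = (t - I)/(t^2 + t*(-4 + 8*I) - 32*I)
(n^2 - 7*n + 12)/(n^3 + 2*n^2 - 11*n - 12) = (n - 4)/(n^2 + 5*n + 4)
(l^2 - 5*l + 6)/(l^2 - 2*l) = (l - 3)/l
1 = 1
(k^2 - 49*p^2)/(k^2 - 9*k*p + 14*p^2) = (-k - 7*p)/(-k + 2*p)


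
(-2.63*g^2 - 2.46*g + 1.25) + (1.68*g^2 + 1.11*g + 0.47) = -0.95*g^2 - 1.35*g + 1.72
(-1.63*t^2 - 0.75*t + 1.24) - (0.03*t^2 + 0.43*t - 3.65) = -1.66*t^2 - 1.18*t + 4.89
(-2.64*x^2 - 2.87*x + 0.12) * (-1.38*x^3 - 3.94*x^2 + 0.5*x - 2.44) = 3.6432*x^5 + 14.3622*x^4 + 9.8222*x^3 + 4.5338*x^2 + 7.0628*x - 0.2928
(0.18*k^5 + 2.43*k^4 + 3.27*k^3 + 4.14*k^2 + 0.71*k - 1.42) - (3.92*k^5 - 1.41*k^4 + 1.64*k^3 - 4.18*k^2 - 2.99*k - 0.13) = -3.74*k^5 + 3.84*k^4 + 1.63*k^3 + 8.32*k^2 + 3.7*k - 1.29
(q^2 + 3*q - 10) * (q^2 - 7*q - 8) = q^4 - 4*q^3 - 39*q^2 + 46*q + 80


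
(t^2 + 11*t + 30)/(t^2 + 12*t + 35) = (t + 6)/(t + 7)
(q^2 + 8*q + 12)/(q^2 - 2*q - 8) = (q + 6)/(q - 4)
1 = 1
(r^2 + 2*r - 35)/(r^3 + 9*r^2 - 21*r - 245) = 1/(r + 7)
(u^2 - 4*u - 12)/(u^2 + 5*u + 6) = (u - 6)/(u + 3)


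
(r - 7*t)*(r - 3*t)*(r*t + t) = r^3*t - 10*r^2*t^2 + r^2*t + 21*r*t^3 - 10*r*t^2 + 21*t^3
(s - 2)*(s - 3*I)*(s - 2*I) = s^3 - 2*s^2 - 5*I*s^2 - 6*s + 10*I*s + 12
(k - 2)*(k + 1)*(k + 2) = k^3 + k^2 - 4*k - 4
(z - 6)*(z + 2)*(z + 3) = z^3 - z^2 - 24*z - 36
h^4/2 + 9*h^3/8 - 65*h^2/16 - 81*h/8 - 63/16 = (h/2 + 1/4)*(h - 3)*(h + 7/4)*(h + 3)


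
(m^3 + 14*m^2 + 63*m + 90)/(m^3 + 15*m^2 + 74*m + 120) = (m + 3)/(m + 4)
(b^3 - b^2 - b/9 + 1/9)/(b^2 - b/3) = b - 2/3 - 1/(3*b)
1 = 1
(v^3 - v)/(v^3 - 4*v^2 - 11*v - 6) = v*(v - 1)/(v^2 - 5*v - 6)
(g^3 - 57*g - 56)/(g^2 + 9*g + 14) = (g^2 - 7*g - 8)/(g + 2)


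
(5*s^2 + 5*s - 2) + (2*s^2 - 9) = 7*s^2 + 5*s - 11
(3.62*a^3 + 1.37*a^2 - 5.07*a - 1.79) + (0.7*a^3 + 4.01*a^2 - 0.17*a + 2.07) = 4.32*a^3 + 5.38*a^2 - 5.24*a + 0.28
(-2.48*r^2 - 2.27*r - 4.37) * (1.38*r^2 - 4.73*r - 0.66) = -3.4224*r^4 + 8.5978*r^3 + 6.3433*r^2 + 22.1683*r + 2.8842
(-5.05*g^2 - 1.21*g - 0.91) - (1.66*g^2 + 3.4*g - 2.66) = -6.71*g^2 - 4.61*g + 1.75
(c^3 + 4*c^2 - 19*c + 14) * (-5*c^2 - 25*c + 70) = -5*c^5 - 45*c^4 + 65*c^3 + 685*c^2 - 1680*c + 980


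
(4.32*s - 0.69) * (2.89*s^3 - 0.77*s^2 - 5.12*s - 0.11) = 12.4848*s^4 - 5.3205*s^3 - 21.5871*s^2 + 3.0576*s + 0.0759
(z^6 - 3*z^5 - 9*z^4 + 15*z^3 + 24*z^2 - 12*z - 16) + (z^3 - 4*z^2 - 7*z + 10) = z^6 - 3*z^5 - 9*z^4 + 16*z^3 + 20*z^2 - 19*z - 6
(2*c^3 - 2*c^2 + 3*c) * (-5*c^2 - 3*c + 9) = -10*c^5 + 4*c^4 + 9*c^3 - 27*c^2 + 27*c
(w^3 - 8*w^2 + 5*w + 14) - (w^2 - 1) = w^3 - 9*w^2 + 5*w + 15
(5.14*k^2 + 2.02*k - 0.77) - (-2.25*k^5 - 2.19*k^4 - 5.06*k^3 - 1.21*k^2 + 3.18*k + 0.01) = 2.25*k^5 + 2.19*k^4 + 5.06*k^3 + 6.35*k^2 - 1.16*k - 0.78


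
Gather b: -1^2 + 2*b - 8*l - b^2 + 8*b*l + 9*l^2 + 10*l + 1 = -b^2 + b*(8*l + 2) + 9*l^2 + 2*l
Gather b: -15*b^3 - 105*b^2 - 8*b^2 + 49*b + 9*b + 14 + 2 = -15*b^3 - 113*b^2 + 58*b + 16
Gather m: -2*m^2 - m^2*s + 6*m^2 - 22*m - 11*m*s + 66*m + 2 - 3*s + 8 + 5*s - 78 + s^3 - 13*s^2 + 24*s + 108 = m^2*(4 - s) + m*(44 - 11*s) + s^3 - 13*s^2 + 26*s + 40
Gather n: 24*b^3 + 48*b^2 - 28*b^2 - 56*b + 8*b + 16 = 24*b^3 + 20*b^2 - 48*b + 16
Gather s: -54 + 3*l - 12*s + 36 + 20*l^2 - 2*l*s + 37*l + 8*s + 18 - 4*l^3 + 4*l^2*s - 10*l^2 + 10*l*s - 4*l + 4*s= -4*l^3 + 10*l^2 + 36*l + s*(4*l^2 + 8*l)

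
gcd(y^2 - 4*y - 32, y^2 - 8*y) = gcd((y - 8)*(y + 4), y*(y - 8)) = y - 8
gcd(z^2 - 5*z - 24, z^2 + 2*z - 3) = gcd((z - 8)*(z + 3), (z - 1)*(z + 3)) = z + 3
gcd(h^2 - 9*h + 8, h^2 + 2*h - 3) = h - 1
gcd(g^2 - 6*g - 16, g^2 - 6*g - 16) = g^2 - 6*g - 16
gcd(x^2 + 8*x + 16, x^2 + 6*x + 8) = x + 4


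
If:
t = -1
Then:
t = -1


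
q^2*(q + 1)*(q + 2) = q^4 + 3*q^3 + 2*q^2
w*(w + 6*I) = w^2 + 6*I*w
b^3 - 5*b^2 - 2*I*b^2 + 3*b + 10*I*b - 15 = (b - 5)*(b - 3*I)*(b + I)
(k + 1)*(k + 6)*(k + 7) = k^3 + 14*k^2 + 55*k + 42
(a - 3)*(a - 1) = a^2 - 4*a + 3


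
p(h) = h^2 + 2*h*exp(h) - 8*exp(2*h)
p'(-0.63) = -5.40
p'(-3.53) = -7.22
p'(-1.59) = -4.09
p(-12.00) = 144.00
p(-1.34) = 0.55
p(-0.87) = -1.38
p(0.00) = -8.00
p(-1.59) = 1.55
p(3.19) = -4554.29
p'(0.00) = -14.00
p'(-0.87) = -4.44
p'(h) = 2*h*exp(h) + 2*h - 16*exp(2*h) + 2*exp(h)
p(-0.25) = -5.18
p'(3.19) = -9228.93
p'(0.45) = -33.91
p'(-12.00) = -24.00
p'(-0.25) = -9.04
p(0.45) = -18.06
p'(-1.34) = -3.96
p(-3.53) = 12.25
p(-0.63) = -2.54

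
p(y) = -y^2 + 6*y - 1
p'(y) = 6 - 2*y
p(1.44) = 5.57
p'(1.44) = 3.12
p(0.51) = 1.80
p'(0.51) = 4.98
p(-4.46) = -47.65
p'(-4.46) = 14.92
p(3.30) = 7.91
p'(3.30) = -0.60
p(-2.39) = -21.05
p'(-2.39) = 10.78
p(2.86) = 7.98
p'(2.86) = 0.28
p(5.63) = 1.08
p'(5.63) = -5.26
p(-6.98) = -91.60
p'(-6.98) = 19.96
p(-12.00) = -217.00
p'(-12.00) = 30.00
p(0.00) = -1.00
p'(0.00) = 6.00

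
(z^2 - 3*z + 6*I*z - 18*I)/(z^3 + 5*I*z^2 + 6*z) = (z - 3)/(z*(z - I))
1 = 1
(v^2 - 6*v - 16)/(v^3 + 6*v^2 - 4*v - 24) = (v - 8)/(v^2 + 4*v - 12)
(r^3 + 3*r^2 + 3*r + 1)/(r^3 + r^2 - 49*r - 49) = (r^2 + 2*r + 1)/(r^2 - 49)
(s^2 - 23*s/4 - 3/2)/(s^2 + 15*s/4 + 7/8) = 2*(s - 6)/(2*s + 7)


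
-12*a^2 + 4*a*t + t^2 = (-2*a + t)*(6*a + t)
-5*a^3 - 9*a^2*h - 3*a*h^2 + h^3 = (-5*a + h)*(a + h)^2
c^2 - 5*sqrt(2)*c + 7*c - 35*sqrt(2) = (c + 7)*(c - 5*sqrt(2))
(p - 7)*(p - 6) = p^2 - 13*p + 42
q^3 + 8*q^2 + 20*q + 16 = (q + 2)^2*(q + 4)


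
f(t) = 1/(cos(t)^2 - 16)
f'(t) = 2*sin(t)*cos(t)/(cos(t)^2 - 16)^2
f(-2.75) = -0.07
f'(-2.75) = 0.00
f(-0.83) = -0.06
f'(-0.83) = -0.00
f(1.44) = -0.06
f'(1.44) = 0.00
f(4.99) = -0.06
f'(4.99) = -0.00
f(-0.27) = -0.07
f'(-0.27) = -0.00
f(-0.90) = -0.06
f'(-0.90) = -0.00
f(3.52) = -0.07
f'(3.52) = 0.00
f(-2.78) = -0.07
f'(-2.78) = 0.00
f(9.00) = -0.07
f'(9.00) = 0.00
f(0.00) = -0.07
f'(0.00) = 0.00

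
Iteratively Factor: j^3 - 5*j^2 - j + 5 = (j + 1)*(j^2 - 6*j + 5) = (j - 1)*(j + 1)*(j - 5)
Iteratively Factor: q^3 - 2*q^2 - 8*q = (q + 2)*(q^2 - 4*q) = q*(q + 2)*(q - 4)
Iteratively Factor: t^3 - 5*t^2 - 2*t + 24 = (t - 3)*(t^2 - 2*t - 8) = (t - 4)*(t - 3)*(t + 2)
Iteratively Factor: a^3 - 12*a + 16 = (a + 4)*(a^2 - 4*a + 4) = (a - 2)*(a + 4)*(a - 2)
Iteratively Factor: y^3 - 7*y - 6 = (y + 1)*(y^2 - y - 6) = (y + 1)*(y + 2)*(y - 3)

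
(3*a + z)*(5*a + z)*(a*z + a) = 15*a^3*z + 15*a^3 + 8*a^2*z^2 + 8*a^2*z + a*z^3 + a*z^2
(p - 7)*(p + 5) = p^2 - 2*p - 35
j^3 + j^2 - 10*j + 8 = (j - 2)*(j - 1)*(j + 4)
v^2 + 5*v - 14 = (v - 2)*(v + 7)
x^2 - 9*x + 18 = (x - 6)*(x - 3)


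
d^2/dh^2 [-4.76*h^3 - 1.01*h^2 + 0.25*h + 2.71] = -28.56*h - 2.02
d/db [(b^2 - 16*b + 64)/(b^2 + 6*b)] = 2*(11*b^2 - 64*b - 192)/(b^2*(b^2 + 12*b + 36))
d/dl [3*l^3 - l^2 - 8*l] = 9*l^2 - 2*l - 8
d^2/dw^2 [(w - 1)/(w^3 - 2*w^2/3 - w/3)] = 6*(27*w^2 + 9*w + 1)/(w^3*(27*w^3 + 27*w^2 + 9*w + 1))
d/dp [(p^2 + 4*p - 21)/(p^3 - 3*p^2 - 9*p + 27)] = (-p^2 - 14*p - 9)/(p^4 - 18*p^2 + 81)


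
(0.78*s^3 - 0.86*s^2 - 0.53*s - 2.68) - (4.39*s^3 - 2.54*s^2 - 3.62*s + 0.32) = -3.61*s^3 + 1.68*s^2 + 3.09*s - 3.0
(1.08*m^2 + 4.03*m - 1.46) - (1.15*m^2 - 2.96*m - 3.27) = -0.0699999999999998*m^2 + 6.99*m + 1.81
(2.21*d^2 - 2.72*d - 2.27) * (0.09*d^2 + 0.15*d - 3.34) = 0.1989*d^4 + 0.0866999999999999*d^3 - 7.9937*d^2 + 8.7443*d + 7.5818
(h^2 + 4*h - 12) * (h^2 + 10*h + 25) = h^4 + 14*h^3 + 53*h^2 - 20*h - 300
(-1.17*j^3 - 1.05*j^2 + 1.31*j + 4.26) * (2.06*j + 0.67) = -2.4102*j^4 - 2.9469*j^3 + 1.9951*j^2 + 9.6533*j + 2.8542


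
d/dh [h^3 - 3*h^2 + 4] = 3*h*(h - 2)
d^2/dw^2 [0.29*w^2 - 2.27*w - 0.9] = 0.580000000000000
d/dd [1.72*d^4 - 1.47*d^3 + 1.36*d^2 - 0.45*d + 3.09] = 6.88*d^3 - 4.41*d^2 + 2.72*d - 0.45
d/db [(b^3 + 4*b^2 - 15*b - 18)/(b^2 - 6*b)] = (b^4 - 12*b^3 - 9*b^2 + 36*b - 108)/(b^2*(b^2 - 12*b + 36))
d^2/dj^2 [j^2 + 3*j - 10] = 2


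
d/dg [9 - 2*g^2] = -4*g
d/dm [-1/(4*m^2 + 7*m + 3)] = (8*m + 7)/(4*m^2 + 7*m + 3)^2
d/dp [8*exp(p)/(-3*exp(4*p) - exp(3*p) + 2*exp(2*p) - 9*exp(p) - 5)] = (72*exp(4*p) + 16*exp(3*p) - 16*exp(2*p) - 40)*exp(p)/(9*exp(8*p) + 6*exp(7*p) - 11*exp(6*p) + 50*exp(5*p) + 52*exp(4*p) - 26*exp(3*p) + 61*exp(2*p) + 90*exp(p) + 25)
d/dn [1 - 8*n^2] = -16*n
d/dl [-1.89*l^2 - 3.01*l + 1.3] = -3.78*l - 3.01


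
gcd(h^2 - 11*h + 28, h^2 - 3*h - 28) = h - 7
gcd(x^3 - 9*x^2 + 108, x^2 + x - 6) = x + 3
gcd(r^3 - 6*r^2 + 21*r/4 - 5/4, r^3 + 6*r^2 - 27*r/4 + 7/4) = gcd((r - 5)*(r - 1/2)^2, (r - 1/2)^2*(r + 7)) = r^2 - r + 1/4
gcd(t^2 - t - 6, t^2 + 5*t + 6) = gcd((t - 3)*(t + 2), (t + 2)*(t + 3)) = t + 2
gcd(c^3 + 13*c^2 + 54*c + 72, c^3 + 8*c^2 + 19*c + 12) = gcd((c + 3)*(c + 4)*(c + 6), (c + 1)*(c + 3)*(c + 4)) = c^2 + 7*c + 12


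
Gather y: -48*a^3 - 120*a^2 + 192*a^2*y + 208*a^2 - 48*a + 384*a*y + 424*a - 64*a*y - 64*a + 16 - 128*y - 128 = -48*a^3 + 88*a^2 + 312*a + y*(192*a^2 + 320*a - 128) - 112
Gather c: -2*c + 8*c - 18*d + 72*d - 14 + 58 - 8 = 6*c + 54*d + 36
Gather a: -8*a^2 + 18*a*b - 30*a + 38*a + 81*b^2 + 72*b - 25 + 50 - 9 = -8*a^2 + a*(18*b + 8) + 81*b^2 + 72*b + 16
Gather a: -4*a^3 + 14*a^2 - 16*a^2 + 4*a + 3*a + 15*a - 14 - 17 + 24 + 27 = -4*a^3 - 2*a^2 + 22*a + 20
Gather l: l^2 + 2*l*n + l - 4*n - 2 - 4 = l^2 + l*(2*n + 1) - 4*n - 6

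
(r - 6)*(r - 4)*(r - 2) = r^3 - 12*r^2 + 44*r - 48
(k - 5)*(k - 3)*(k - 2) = k^3 - 10*k^2 + 31*k - 30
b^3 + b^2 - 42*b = b*(b - 6)*(b + 7)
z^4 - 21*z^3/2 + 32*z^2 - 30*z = z*(z - 6)*(z - 5/2)*(z - 2)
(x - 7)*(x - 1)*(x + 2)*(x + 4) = x^4 - 2*x^3 - 33*x^2 - 22*x + 56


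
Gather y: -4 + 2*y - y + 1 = y - 3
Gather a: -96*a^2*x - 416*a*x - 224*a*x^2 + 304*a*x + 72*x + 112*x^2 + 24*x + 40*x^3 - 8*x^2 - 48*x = -96*a^2*x + a*(-224*x^2 - 112*x) + 40*x^3 + 104*x^2 + 48*x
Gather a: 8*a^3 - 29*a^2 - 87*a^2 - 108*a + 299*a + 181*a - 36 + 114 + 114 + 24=8*a^3 - 116*a^2 + 372*a + 216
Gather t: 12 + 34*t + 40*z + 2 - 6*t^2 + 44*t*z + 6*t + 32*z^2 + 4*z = -6*t^2 + t*(44*z + 40) + 32*z^2 + 44*z + 14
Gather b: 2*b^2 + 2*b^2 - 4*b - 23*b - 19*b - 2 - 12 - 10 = 4*b^2 - 46*b - 24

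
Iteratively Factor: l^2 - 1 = (l + 1)*(l - 1)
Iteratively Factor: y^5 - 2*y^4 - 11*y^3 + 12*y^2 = (y + 3)*(y^4 - 5*y^3 + 4*y^2) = (y - 1)*(y + 3)*(y^3 - 4*y^2) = y*(y - 1)*(y + 3)*(y^2 - 4*y) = y*(y - 4)*(y - 1)*(y + 3)*(y)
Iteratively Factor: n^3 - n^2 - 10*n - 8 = (n - 4)*(n^2 + 3*n + 2) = (n - 4)*(n + 1)*(n + 2)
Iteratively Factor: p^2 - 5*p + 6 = (p - 2)*(p - 3)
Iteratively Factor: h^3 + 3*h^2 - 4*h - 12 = (h - 2)*(h^2 + 5*h + 6) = (h - 2)*(h + 3)*(h + 2)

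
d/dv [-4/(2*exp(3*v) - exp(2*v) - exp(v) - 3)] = (24*exp(2*v) - 8*exp(v) - 4)*exp(v)/(-2*exp(3*v) + exp(2*v) + exp(v) + 3)^2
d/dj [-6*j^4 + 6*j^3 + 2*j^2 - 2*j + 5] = -24*j^3 + 18*j^2 + 4*j - 2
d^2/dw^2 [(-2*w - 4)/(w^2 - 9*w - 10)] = 4*((w + 2)*(2*w - 9)^2 + (3*w - 7)*(-w^2 + 9*w + 10))/(-w^2 + 9*w + 10)^3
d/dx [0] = 0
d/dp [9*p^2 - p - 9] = 18*p - 1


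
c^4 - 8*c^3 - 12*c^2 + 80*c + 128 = (c - 8)*(c - 4)*(c + 2)^2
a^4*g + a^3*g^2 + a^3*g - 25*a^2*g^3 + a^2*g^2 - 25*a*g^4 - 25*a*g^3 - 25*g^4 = (a - 5*g)*(a + g)*(a + 5*g)*(a*g + g)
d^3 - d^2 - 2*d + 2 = (d - 1)*(d - sqrt(2))*(d + sqrt(2))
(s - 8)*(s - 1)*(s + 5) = s^3 - 4*s^2 - 37*s + 40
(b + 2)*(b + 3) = b^2 + 5*b + 6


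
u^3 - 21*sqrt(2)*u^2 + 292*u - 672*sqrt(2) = (u - 8*sqrt(2))*(u - 7*sqrt(2))*(u - 6*sqrt(2))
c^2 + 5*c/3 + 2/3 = (c + 2/3)*(c + 1)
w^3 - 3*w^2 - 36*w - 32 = (w - 8)*(w + 1)*(w + 4)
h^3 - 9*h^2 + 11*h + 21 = (h - 7)*(h - 3)*(h + 1)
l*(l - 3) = l^2 - 3*l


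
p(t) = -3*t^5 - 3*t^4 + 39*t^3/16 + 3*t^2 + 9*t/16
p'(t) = -15*t^4 - 12*t^3 + 117*t^2/16 + 6*t + 9/16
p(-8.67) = 128646.94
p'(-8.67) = -76436.67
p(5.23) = -13549.81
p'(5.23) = -12707.42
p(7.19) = -64597.86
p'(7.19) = -44125.91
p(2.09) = -140.34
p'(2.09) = -350.71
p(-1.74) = 15.61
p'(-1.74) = -62.02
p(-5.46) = 11580.84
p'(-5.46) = -11191.92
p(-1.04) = 0.06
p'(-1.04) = -1.82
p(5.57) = -18454.32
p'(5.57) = -16251.02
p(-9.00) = 155925.00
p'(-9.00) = -89128.12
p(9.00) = -194805.00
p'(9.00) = -106516.12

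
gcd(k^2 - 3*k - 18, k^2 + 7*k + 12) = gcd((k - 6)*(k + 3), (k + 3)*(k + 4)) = k + 3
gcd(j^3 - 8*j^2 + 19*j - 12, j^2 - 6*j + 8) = j - 4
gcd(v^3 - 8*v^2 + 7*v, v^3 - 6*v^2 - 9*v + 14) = v^2 - 8*v + 7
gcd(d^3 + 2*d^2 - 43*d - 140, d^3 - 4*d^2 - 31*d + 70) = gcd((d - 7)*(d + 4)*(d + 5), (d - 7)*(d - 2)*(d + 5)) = d^2 - 2*d - 35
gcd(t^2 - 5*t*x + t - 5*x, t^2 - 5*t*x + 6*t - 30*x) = -t + 5*x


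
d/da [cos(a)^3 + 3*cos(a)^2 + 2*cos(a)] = (3*sin(a)^2 - 6*cos(a) - 5)*sin(a)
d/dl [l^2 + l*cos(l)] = -l*sin(l) + 2*l + cos(l)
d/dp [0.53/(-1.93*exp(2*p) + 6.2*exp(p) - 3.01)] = (2.0458*exp(p) - 3.286)*exp(p)/(1.93*exp(2*p) - 6.2*exp(p) + 3.01)^2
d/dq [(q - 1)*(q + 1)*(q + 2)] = 3*q^2 + 4*q - 1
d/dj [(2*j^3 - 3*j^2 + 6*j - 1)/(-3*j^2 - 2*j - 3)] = 2*(-3*j^4 - 4*j^3 + 3*j^2 + 6*j - 10)/(9*j^4 + 12*j^3 + 22*j^2 + 12*j + 9)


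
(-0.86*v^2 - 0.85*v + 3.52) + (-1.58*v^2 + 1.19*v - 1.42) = -2.44*v^2 + 0.34*v + 2.1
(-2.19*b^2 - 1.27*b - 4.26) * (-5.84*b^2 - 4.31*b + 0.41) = 12.7896*b^4 + 16.8557*b^3 + 29.4542*b^2 + 17.8399*b - 1.7466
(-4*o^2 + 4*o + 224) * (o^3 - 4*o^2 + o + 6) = -4*o^5 + 20*o^4 + 204*o^3 - 916*o^2 + 248*o + 1344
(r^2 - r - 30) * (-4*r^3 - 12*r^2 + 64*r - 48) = -4*r^5 - 8*r^4 + 196*r^3 + 248*r^2 - 1872*r + 1440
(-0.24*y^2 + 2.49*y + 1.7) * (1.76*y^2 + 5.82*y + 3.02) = -0.4224*y^4 + 2.9856*y^3 + 16.759*y^2 + 17.4138*y + 5.134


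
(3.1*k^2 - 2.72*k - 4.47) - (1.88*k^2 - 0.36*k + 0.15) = 1.22*k^2 - 2.36*k - 4.62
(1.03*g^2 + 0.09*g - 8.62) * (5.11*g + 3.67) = 5.2633*g^3 + 4.24*g^2 - 43.7179*g - 31.6354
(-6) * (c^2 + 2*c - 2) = -6*c^2 - 12*c + 12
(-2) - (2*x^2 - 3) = 1 - 2*x^2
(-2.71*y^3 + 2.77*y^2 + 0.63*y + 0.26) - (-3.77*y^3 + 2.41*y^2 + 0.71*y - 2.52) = 1.06*y^3 + 0.36*y^2 - 0.08*y + 2.78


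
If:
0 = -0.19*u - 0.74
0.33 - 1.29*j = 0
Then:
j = 0.26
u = -3.89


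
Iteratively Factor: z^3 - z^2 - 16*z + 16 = (z - 1)*(z^2 - 16) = (z - 4)*(z - 1)*(z + 4)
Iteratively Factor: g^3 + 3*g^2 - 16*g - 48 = (g + 3)*(g^2 - 16) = (g - 4)*(g + 3)*(g + 4)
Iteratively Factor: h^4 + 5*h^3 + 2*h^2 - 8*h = (h + 2)*(h^3 + 3*h^2 - 4*h) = (h + 2)*(h + 4)*(h^2 - h) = h*(h + 2)*(h + 4)*(h - 1)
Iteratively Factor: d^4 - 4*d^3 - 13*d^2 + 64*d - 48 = (d - 1)*(d^3 - 3*d^2 - 16*d + 48) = (d - 3)*(d - 1)*(d^2 - 16) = (d - 3)*(d - 1)*(d + 4)*(d - 4)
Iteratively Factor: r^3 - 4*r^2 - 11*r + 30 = (r - 5)*(r^2 + r - 6) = (r - 5)*(r - 2)*(r + 3)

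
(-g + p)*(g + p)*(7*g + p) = -7*g^3 - g^2*p + 7*g*p^2 + p^3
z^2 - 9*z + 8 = (z - 8)*(z - 1)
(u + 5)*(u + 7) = u^2 + 12*u + 35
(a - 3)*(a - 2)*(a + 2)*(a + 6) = a^4 + 3*a^3 - 22*a^2 - 12*a + 72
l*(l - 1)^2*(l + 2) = l^4 - 3*l^2 + 2*l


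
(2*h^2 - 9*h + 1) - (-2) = 2*h^2 - 9*h + 3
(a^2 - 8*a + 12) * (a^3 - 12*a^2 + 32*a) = a^5 - 20*a^4 + 140*a^3 - 400*a^2 + 384*a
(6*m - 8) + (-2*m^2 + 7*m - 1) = -2*m^2 + 13*m - 9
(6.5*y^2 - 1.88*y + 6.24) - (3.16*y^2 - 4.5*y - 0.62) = 3.34*y^2 + 2.62*y + 6.86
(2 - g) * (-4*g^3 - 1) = 4*g^4 - 8*g^3 + g - 2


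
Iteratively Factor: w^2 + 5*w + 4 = (w + 1)*(w + 4)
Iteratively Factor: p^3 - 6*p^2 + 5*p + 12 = (p - 3)*(p^2 - 3*p - 4) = (p - 3)*(p + 1)*(p - 4)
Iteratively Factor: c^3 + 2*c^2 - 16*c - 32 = (c - 4)*(c^2 + 6*c + 8) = (c - 4)*(c + 4)*(c + 2)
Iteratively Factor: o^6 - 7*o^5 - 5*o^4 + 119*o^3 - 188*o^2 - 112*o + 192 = (o - 4)*(o^5 - 3*o^4 - 17*o^3 + 51*o^2 + 16*o - 48) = (o - 4)*(o + 4)*(o^4 - 7*o^3 + 11*o^2 + 7*o - 12) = (o - 4)*(o - 1)*(o + 4)*(o^3 - 6*o^2 + 5*o + 12) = (o - 4)^2*(o - 1)*(o + 4)*(o^2 - 2*o - 3) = (o - 4)^2*(o - 3)*(o - 1)*(o + 4)*(o + 1)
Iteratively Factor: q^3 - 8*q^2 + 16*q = (q)*(q^2 - 8*q + 16) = q*(q - 4)*(q - 4)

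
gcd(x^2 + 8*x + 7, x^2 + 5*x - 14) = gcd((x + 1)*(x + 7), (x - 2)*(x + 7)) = x + 7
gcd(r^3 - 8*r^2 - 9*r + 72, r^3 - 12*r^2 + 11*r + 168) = r^2 - 5*r - 24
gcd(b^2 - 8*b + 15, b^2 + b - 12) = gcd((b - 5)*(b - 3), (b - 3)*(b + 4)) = b - 3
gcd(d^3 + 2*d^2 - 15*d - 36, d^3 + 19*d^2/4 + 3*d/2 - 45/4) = d^2 + 6*d + 9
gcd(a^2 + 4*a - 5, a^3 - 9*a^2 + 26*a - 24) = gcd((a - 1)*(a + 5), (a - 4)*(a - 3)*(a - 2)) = 1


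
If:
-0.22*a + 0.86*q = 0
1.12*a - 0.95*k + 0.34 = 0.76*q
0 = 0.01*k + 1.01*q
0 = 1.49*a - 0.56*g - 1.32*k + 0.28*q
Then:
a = -0.01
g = -0.85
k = 0.34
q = -0.00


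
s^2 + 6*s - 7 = (s - 1)*(s + 7)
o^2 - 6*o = o*(o - 6)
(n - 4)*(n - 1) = n^2 - 5*n + 4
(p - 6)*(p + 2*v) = p^2 + 2*p*v - 6*p - 12*v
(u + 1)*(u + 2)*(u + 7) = u^3 + 10*u^2 + 23*u + 14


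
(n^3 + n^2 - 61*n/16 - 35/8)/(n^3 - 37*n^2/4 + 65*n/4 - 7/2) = (16*n^2 + 48*n + 35)/(4*(4*n^2 - 29*n + 7))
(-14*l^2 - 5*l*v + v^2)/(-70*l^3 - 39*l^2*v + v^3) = 1/(5*l + v)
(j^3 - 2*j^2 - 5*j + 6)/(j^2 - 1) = (j^2 - j - 6)/(j + 1)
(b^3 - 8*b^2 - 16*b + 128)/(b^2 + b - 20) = (b^2 - 4*b - 32)/(b + 5)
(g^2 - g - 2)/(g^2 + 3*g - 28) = (g^2 - g - 2)/(g^2 + 3*g - 28)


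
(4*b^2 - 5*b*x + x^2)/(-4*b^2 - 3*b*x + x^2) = (-b + x)/(b + x)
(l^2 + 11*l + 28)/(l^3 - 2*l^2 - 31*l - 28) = (l + 7)/(l^2 - 6*l - 7)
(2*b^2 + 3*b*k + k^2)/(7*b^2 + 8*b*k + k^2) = (2*b + k)/(7*b + k)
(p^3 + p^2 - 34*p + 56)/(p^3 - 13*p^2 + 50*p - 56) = (p + 7)/(p - 7)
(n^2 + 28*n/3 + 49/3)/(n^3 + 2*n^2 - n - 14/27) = 9*(n + 7)/(9*n^2 - 3*n - 2)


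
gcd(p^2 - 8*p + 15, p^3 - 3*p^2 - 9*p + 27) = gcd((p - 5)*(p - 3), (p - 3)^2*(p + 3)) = p - 3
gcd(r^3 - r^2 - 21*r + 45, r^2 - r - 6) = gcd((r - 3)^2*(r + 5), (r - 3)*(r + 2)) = r - 3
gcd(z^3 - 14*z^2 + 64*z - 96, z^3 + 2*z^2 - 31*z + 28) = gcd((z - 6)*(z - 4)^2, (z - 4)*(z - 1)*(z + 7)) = z - 4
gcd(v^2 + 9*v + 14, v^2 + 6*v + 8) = v + 2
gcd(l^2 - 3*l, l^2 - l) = l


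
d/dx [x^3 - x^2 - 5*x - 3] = 3*x^2 - 2*x - 5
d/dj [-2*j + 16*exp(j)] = 16*exp(j) - 2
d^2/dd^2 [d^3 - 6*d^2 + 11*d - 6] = 6*d - 12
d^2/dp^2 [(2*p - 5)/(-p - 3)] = 22/(p + 3)^3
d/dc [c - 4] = 1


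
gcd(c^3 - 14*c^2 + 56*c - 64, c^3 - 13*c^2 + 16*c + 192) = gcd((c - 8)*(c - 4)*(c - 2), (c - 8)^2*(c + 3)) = c - 8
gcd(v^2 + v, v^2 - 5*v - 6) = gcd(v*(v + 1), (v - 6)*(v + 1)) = v + 1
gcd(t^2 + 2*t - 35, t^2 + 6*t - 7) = t + 7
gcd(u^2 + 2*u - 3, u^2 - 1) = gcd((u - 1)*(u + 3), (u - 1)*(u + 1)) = u - 1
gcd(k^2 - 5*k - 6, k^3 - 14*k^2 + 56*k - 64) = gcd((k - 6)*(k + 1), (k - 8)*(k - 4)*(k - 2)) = 1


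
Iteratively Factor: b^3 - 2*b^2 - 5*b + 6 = (b - 1)*(b^2 - b - 6) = (b - 1)*(b + 2)*(b - 3)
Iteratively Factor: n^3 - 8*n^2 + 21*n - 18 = (n - 3)*(n^2 - 5*n + 6) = (n - 3)^2*(n - 2)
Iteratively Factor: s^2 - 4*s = (s)*(s - 4)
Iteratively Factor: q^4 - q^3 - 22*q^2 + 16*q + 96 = (q + 4)*(q^3 - 5*q^2 - 2*q + 24) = (q + 2)*(q + 4)*(q^2 - 7*q + 12) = (q - 3)*(q + 2)*(q + 4)*(q - 4)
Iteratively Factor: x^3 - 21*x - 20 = (x + 4)*(x^2 - 4*x - 5) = (x + 1)*(x + 4)*(x - 5)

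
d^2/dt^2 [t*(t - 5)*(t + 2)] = 6*t - 6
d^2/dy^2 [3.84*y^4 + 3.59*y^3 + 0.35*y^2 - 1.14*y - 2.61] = 46.08*y^2 + 21.54*y + 0.7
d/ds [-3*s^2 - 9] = -6*s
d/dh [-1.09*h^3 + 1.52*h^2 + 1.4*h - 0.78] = -3.27*h^2 + 3.04*h + 1.4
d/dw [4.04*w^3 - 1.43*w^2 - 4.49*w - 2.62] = 12.12*w^2 - 2.86*w - 4.49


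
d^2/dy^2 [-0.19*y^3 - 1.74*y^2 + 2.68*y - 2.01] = -1.14*y - 3.48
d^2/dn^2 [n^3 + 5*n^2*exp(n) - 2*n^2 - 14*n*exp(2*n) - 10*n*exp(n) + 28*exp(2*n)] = 5*n^2*exp(n) - 56*n*exp(2*n) + 10*n*exp(n) + 6*n + 56*exp(2*n) - 10*exp(n) - 4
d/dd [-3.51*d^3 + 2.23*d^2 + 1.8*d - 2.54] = -10.53*d^2 + 4.46*d + 1.8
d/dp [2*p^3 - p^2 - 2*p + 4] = 6*p^2 - 2*p - 2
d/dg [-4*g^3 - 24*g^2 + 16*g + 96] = -12*g^2 - 48*g + 16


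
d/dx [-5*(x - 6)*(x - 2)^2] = 5*(14 - 3*x)*(x - 2)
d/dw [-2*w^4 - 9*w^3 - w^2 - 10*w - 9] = -8*w^3 - 27*w^2 - 2*w - 10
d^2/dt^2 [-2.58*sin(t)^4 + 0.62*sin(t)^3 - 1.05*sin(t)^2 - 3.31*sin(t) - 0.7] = 41.28*sin(t)^4 - 5.58*sin(t)^3 - 26.76*sin(t)^2 + 7.03*sin(t) - 2.1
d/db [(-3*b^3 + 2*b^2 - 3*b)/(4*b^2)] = -3/4 + 3/(4*b^2)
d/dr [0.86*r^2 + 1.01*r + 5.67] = 1.72*r + 1.01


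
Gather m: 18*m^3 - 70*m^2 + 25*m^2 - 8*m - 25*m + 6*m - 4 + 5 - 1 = 18*m^3 - 45*m^2 - 27*m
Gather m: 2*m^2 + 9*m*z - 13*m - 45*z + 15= 2*m^2 + m*(9*z - 13) - 45*z + 15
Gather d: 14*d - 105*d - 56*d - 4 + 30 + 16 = 42 - 147*d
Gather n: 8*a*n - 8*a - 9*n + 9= -8*a + n*(8*a - 9) + 9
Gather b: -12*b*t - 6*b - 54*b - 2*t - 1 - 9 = b*(-12*t - 60) - 2*t - 10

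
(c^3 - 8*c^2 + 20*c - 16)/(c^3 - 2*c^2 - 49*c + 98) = (c^2 - 6*c + 8)/(c^2 - 49)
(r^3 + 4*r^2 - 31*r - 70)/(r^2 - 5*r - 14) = (r^2 + 2*r - 35)/(r - 7)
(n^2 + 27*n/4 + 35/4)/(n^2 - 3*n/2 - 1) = (4*n^2 + 27*n + 35)/(2*(2*n^2 - 3*n - 2))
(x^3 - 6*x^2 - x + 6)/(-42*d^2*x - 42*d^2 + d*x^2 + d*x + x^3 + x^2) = (x^2 - 7*x + 6)/(-42*d^2 + d*x + x^2)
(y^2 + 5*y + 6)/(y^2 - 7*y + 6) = (y^2 + 5*y + 6)/(y^2 - 7*y + 6)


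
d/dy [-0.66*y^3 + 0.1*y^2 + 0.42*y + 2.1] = -1.98*y^2 + 0.2*y + 0.42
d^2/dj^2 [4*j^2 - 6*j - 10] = 8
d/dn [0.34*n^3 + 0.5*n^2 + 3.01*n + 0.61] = 1.02*n^2 + 1.0*n + 3.01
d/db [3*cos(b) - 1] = -3*sin(b)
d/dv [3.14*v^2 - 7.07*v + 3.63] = 6.28*v - 7.07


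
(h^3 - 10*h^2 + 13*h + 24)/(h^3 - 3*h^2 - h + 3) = (h - 8)/(h - 1)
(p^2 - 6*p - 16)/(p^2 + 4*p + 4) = (p - 8)/(p + 2)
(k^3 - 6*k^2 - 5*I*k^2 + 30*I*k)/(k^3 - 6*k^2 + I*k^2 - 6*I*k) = (k - 5*I)/(k + I)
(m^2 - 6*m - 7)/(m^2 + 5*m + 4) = (m - 7)/(m + 4)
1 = 1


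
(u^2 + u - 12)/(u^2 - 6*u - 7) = (-u^2 - u + 12)/(-u^2 + 6*u + 7)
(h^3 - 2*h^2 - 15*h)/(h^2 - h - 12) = h*(h - 5)/(h - 4)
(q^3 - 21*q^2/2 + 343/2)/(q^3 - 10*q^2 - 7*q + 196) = (q + 7/2)/(q + 4)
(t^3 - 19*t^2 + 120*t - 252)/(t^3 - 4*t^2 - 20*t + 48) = (t^2 - 13*t + 42)/(t^2 + 2*t - 8)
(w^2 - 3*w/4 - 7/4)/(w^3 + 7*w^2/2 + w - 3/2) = (4*w - 7)/(2*(2*w^2 + 5*w - 3))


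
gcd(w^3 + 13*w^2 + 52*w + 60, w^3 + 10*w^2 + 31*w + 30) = w^2 + 7*w + 10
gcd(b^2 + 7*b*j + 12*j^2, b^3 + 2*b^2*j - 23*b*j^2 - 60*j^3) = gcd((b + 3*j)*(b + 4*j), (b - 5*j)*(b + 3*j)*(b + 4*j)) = b^2 + 7*b*j + 12*j^2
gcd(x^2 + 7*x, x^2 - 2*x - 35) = 1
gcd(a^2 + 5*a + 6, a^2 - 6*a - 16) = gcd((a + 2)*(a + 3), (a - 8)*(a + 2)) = a + 2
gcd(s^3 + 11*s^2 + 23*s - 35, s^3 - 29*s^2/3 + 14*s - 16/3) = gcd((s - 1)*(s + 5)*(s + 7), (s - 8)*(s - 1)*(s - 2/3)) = s - 1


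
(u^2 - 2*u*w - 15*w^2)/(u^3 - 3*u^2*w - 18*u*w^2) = (u - 5*w)/(u*(u - 6*w))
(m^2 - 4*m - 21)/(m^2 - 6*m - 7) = (m + 3)/(m + 1)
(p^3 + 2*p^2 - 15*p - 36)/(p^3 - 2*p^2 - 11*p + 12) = (p + 3)/(p - 1)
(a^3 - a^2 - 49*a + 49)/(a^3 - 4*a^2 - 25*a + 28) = (a + 7)/(a + 4)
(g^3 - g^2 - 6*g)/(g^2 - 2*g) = (g^2 - g - 6)/(g - 2)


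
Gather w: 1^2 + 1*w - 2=w - 1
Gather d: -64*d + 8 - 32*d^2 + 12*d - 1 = -32*d^2 - 52*d + 7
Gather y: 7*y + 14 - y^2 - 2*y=-y^2 + 5*y + 14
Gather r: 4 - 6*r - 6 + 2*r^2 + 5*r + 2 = 2*r^2 - r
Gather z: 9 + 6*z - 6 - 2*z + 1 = 4*z + 4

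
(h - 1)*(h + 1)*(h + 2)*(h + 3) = h^4 + 5*h^3 + 5*h^2 - 5*h - 6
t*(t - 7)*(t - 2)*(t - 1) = t^4 - 10*t^3 + 23*t^2 - 14*t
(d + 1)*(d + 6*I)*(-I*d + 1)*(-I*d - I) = -d^4 - 2*d^3 - 7*I*d^3 + 5*d^2 - 14*I*d^2 + 12*d - 7*I*d + 6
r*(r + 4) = r^2 + 4*r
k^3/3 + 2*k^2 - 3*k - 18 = (k/3 + 1)*(k - 3)*(k + 6)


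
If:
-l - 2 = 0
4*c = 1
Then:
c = 1/4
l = -2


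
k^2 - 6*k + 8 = (k - 4)*(k - 2)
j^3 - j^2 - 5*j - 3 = (j - 3)*(j + 1)^2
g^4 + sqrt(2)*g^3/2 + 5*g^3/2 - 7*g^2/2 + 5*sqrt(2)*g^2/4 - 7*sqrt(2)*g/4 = g*(g - 1)*(g + 7/2)*(g + sqrt(2)/2)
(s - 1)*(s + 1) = s^2 - 1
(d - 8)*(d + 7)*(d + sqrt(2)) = d^3 - d^2 + sqrt(2)*d^2 - 56*d - sqrt(2)*d - 56*sqrt(2)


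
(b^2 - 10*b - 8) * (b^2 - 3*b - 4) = b^4 - 13*b^3 + 18*b^2 + 64*b + 32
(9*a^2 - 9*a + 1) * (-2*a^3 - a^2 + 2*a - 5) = -18*a^5 + 9*a^4 + 25*a^3 - 64*a^2 + 47*a - 5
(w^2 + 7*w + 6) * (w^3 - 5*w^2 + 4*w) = w^5 + 2*w^4 - 25*w^3 - 2*w^2 + 24*w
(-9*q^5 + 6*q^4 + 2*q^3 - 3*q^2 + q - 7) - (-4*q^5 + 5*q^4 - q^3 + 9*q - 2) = -5*q^5 + q^4 + 3*q^3 - 3*q^2 - 8*q - 5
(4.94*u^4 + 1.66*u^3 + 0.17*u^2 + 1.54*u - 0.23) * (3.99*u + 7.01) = 19.7106*u^5 + 41.2528*u^4 + 12.3149*u^3 + 7.3363*u^2 + 9.8777*u - 1.6123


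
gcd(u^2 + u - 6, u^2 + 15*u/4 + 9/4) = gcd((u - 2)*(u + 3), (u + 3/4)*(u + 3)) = u + 3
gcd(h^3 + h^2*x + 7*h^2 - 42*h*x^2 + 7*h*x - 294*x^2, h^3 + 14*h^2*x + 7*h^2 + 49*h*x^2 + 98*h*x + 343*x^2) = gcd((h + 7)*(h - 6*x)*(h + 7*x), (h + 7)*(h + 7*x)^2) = h^2 + 7*h*x + 7*h + 49*x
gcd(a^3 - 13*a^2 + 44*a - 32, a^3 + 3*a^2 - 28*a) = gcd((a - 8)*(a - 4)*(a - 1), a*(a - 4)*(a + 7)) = a - 4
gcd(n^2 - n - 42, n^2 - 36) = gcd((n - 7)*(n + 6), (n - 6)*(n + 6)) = n + 6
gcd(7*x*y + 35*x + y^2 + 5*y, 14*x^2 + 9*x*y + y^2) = 7*x + y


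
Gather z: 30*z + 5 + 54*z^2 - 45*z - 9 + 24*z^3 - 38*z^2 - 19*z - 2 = 24*z^3 + 16*z^2 - 34*z - 6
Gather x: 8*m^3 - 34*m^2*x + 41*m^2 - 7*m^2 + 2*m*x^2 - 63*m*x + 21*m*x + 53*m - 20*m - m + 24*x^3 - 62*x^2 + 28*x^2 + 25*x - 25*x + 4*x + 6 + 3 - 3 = 8*m^3 + 34*m^2 + 32*m + 24*x^3 + x^2*(2*m - 34) + x*(-34*m^2 - 42*m + 4) + 6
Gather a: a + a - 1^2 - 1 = 2*a - 2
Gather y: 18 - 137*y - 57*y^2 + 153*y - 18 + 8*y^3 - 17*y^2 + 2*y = 8*y^3 - 74*y^2 + 18*y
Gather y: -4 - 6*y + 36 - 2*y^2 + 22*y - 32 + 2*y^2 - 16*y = 0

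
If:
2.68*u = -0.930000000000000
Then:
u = -0.35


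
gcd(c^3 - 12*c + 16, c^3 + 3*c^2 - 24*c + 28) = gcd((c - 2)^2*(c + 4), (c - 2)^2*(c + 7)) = c^2 - 4*c + 4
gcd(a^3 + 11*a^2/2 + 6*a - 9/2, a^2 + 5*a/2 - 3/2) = a^2 + 5*a/2 - 3/2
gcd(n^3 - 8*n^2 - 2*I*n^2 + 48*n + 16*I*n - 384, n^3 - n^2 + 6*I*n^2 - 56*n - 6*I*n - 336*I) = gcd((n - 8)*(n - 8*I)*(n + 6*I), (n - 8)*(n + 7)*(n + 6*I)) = n^2 + n*(-8 + 6*I) - 48*I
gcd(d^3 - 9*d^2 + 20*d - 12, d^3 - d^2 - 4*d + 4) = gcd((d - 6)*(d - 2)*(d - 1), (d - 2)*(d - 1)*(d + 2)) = d^2 - 3*d + 2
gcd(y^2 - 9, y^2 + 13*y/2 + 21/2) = y + 3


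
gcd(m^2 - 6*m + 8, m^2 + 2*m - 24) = m - 4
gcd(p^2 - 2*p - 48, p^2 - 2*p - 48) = p^2 - 2*p - 48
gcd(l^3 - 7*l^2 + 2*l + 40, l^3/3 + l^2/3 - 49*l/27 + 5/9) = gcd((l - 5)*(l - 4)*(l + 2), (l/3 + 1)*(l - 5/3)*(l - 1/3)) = 1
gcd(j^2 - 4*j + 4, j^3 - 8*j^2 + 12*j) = j - 2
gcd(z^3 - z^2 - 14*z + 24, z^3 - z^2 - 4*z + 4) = z - 2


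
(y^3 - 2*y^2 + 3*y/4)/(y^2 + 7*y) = (y^2 - 2*y + 3/4)/(y + 7)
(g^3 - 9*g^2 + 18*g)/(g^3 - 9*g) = (g - 6)/(g + 3)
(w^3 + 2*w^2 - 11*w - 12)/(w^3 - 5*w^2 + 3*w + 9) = (w + 4)/(w - 3)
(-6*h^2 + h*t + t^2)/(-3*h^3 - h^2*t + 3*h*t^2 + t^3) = (-2*h + t)/(-h^2 + t^2)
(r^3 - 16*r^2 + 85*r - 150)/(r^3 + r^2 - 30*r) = (r^2 - 11*r + 30)/(r*(r + 6))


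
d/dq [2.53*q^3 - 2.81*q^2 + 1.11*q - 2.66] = 7.59*q^2 - 5.62*q + 1.11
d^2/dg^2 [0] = 0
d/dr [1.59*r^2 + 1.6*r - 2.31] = 3.18*r + 1.6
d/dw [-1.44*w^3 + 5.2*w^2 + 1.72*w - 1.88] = -4.32*w^2 + 10.4*w + 1.72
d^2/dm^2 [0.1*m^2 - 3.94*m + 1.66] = 0.200000000000000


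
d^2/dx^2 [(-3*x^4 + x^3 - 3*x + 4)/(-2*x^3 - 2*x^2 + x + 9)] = 2*(22*x^6 + 174*x^5 - 321*x^4 + 87*x^3 + 1731*x^2 - 273*x - 103)/(8*x^9 + 24*x^8 + 12*x^7 - 124*x^6 - 222*x^5 + 6*x^4 + 593*x^3 + 459*x^2 - 243*x - 729)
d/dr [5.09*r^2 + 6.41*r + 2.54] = 10.18*r + 6.41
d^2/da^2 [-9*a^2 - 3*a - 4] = -18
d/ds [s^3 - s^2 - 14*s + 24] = 3*s^2 - 2*s - 14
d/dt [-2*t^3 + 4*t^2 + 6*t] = -6*t^2 + 8*t + 6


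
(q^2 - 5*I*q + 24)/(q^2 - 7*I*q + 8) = (q + 3*I)/(q + I)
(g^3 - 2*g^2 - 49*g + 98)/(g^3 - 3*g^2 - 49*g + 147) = (g - 2)/(g - 3)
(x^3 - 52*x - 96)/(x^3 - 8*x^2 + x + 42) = (x^2 - 2*x - 48)/(x^2 - 10*x + 21)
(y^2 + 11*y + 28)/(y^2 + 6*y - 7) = (y + 4)/(y - 1)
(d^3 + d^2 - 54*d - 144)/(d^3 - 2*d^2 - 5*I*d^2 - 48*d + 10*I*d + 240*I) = (d + 3)/(d - 5*I)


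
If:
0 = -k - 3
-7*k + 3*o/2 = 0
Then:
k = -3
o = -14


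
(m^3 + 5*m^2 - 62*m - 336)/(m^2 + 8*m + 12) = (m^2 - m - 56)/(m + 2)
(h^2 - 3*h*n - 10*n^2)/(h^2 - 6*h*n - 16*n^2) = (h - 5*n)/(h - 8*n)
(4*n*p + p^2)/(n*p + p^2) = (4*n + p)/(n + p)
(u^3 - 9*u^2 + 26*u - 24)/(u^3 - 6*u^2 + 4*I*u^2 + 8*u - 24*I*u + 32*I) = (u - 3)/(u + 4*I)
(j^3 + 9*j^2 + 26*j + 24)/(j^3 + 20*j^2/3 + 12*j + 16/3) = 3*(j + 3)/(3*j + 2)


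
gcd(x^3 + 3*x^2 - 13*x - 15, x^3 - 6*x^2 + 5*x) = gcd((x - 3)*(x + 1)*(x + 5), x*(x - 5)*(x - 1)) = 1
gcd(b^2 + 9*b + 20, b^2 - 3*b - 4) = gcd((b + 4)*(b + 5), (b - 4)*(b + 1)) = 1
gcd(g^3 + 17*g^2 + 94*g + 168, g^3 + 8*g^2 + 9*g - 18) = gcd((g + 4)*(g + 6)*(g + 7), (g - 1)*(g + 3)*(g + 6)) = g + 6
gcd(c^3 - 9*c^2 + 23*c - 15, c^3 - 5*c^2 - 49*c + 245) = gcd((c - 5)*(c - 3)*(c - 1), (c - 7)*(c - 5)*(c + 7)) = c - 5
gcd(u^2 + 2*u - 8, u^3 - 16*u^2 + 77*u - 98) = u - 2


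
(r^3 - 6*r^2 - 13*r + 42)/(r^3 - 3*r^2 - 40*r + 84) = (r + 3)/(r + 6)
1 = 1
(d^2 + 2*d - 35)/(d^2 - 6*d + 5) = (d + 7)/(d - 1)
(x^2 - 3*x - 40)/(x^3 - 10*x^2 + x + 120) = (x + 5)/(x^2 - 2*x - 15)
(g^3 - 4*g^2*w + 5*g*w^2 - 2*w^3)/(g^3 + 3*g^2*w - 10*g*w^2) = (g^2 - 2*g*w + w^2)/(g*(g + 5*w))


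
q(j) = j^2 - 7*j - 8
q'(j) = 2*j - 7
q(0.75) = -12.69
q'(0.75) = -5.50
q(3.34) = -20.22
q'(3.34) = -0.32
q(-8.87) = 132.77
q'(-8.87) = -24.74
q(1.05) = -14.25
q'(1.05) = -4.90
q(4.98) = -18.06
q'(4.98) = 2.96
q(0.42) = -10.76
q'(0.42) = -6.16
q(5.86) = -14.68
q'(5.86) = 4.72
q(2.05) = -18.15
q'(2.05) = -2.90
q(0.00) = -8.00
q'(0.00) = -7.00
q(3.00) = -20.00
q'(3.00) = -1.00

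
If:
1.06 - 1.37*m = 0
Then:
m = 0.77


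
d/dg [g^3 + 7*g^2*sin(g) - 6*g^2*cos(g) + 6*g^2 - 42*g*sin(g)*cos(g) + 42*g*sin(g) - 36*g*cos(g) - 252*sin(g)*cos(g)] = 6*g^2*sin(g) + 7*g^2*cos(g) + 3*g^2 + 50*g*sin(g) + 30*g*cos(g) - 42*g*cos(2*g) + 12*g + 42*sin(g) - 21*sin(2*g) - 36*cos(g) - 252*cos(2*g)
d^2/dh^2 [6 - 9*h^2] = -18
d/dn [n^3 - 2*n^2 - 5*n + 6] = 3*n^2 - 4*n - 5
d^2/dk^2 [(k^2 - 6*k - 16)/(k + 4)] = 48/(k^3 + 12*k^2 + 48*k + 64)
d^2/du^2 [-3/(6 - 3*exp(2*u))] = 4*(exp(2*u) + 2)*exp(2*u)/(exp(2*u) - 2)^3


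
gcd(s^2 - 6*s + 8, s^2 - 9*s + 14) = s - 2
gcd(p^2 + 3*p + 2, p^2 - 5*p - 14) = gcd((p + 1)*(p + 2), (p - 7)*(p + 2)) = p + 2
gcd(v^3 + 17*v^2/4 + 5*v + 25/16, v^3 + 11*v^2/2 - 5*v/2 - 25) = v + 5/2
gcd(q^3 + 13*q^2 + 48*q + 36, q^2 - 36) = q + 6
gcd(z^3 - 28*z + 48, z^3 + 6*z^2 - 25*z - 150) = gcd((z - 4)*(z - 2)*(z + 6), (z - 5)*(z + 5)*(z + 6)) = z + 6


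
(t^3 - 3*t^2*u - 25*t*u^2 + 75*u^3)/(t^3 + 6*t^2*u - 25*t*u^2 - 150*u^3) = (t - 3*u)/(t + 6*u)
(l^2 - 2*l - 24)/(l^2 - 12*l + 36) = (l + 4)/(l - 6)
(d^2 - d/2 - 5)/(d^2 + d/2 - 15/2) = (d + 2)/(d + 3)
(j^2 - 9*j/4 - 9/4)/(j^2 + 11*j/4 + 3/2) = (j - 3)/(j + 2)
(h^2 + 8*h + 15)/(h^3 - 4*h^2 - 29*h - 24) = (h + 5)/(h^2 - 7*h - 8)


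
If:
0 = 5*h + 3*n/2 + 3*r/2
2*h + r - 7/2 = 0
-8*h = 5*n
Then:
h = 105/8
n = -21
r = -91/4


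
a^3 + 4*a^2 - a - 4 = (a - 1)*(a + 1)*(a + 4)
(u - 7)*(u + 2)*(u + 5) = u^3 - 39*u - 70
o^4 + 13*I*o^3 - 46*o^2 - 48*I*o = o*(o + 2*I)*(o + 3*I)*(o + 8*I)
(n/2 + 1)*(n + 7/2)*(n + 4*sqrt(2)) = n^3/2 + 11*n^2/4 + 2*sqrt(2)*n^2 + 7*n/2 + 11*sqrt(2)*n + 14*sqrt(2)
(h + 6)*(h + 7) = h^2 + 13*h + 42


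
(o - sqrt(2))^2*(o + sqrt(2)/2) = o^3 - 3*sqrt(2)*o^2/2 + sqrt(2)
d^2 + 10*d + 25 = (d + 5)^2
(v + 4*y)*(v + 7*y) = v^2 + 11*v*y + 28*y^2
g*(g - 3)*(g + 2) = g^3 - g^2 - 6*g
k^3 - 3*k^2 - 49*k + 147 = (k - 7)*(k - 3)*(k + 7)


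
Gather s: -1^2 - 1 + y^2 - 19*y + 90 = y^2 - 19*y + 88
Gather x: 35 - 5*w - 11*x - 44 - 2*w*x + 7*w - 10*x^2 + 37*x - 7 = 2*w - 10*x^2 + x*(26 - 2*w) - 16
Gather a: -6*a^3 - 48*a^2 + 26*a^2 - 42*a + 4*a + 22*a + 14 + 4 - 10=-6*a^3 - 22*a^2 - 16*a + 8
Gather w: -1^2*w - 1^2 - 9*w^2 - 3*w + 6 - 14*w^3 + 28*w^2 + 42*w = -14*w^3 + 19*w^2 + 38*w + 5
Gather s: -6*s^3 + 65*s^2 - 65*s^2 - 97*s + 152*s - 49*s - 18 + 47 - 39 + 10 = -6*s^3 + 6*s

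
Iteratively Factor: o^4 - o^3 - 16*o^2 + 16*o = (o - 4)*(o^3 + 3*o^2 - 4*o) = (o - 4)*(o + 4)*(o^2 - o) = o*(o - 4)*(o + 4)*(o - 1)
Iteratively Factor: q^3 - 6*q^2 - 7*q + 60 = (q - 5)*(q^2 - q - 12) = (q - 5)*(q + 3)*(q - 4)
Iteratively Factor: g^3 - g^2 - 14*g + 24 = (g + 4)*(g^2 - 5*g + 6) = (g - 2)*(g + 4)*(g - 3)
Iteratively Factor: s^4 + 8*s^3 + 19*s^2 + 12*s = (s + 4)*(s^3 + 4*s^2 + 3*s) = s*(s + 4)*(s^2 + 4*s + 3) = s*(s + 1)*(s + 4)*(s + 3)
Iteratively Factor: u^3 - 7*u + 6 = (u - 1)*(u^2 + u - 6) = (u - 2)*(u - 1)*(u + 3)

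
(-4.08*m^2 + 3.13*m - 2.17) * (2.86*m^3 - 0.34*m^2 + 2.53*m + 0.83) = -11.6688*m^5 + 10.339*m^4 - 17.5928*m^3 + 5.2703*m^2 - 2.8922*m - 1.8011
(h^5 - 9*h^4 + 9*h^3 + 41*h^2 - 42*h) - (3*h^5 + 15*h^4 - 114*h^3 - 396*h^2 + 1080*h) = -2*h^5 - 24*h^4 + 123*h^3 + 437*h^2 - 1122*h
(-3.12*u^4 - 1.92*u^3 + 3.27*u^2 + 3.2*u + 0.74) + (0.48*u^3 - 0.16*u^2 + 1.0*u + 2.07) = -3.12*u^4 - 1.44*u^3 + 3.11*u^2 + 4.2*u + 2.81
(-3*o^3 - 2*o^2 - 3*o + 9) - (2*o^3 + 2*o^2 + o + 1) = -5*o^3 - 4*o^2 - 4*o + 8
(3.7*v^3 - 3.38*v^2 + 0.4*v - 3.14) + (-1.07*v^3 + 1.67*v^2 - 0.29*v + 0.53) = 2.63*v^3 - 1.71*v^2 + 0.11*v - 2.61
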